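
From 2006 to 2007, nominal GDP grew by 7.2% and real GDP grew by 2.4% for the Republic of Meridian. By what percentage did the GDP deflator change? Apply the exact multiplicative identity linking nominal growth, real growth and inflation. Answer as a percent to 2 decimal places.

(1 + g_nom) = (1 + g_real)(1 + π), so π = 1.0720 / 1.0240 − 1 = 0.04688.

4.69%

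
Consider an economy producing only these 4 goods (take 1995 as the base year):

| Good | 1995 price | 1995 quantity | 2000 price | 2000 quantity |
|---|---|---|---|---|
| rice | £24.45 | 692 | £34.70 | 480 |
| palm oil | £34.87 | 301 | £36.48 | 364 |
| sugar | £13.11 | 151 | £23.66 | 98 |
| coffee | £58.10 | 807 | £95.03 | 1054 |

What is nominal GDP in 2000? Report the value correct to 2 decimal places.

£132415.02

Nominal GDP 2000 = Σ (p_2000 × q_2000) = 34.70·480 + 36.48·364 + 23.66·98 + 95.03·1054 = 132415.02.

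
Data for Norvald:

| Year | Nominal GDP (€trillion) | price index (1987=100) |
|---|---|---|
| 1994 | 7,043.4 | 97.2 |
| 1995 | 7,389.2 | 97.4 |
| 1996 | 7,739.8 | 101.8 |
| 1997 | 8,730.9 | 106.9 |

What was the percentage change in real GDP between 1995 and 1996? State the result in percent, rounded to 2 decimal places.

0.22%

Real GDP 1995 = 7389.2/0.974 = 7586.45.
Real GDP 1996 = 7739.8/1.018 = 7602.95.
Change = 7602.95/7586.45 − 1 = 0.0022.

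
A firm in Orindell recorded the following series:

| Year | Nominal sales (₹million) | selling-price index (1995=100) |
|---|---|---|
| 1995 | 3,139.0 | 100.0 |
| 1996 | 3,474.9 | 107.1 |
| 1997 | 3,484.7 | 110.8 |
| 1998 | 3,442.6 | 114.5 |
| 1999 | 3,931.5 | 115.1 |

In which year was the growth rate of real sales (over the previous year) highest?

1999

1996: real = 3474.9/1.071 = 3244.54; growth vs 1995 (3139.00) = 3.36%.
1997: real = 3484.7/1.108 = 3145.04; growth vs 1996 (3244.54) = -3.07%.
1998: real = 3442.6/1.145 = 3006.64; growth vs 1997 (3145.04) = -4.40%.
1999: real = 3931.5/1.151 = 3415.73; growth vs 1998 (3006.64) = 13.61%.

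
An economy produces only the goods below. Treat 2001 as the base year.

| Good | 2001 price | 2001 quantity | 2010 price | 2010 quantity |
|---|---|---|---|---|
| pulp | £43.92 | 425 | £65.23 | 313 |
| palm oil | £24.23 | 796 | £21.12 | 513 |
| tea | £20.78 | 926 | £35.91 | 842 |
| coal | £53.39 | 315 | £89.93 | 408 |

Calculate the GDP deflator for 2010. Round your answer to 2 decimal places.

Nominal GDP 2010 = 65.23·313 + 21.12·513 + 35.91·842 + 89.93·408 = 98179.21.
Real GDP 2010 (at 2001 prices) = 43.92·313 + 24.23·513 + 20.78·842 + 53.39·408 = 65456.83.
Deflator = Nominal/Real × 100 = 98179.21/65456.83 × 100 = 149.991.

149.99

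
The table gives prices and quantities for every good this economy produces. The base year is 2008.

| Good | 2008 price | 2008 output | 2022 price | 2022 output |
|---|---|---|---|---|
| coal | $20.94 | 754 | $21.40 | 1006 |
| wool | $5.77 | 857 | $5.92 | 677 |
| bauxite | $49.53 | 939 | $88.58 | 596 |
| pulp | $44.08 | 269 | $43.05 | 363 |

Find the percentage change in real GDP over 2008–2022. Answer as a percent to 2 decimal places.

-10.88%

Real GDP 2008 = Nominal GDP 2008 = 20.94·754 + 5.77·857 + 49.53·939 + 44.08·269 = 79099.84.
Real GDP 2022 (at 2008 prices) = 20.94·1006 + 5.77·677 + 49.53·596 + 44.08·363 = 70492.85.
Real growth = 70492.85/79099.84 − 1 = -0.1088.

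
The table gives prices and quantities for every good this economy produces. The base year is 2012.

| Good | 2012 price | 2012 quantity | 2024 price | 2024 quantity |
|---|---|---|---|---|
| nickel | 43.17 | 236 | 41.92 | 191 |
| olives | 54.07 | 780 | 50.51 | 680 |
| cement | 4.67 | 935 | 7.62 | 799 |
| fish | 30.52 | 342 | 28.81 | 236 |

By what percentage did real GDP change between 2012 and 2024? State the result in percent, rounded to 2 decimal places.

-16.70%

Real GDP 2012 = Nominal GDP 2012 = 43.17·236 + 54.07·780 + 4.67·935 + 30.52·342 = 67167.01.
Real GDP 2024 (at 2012 prices) = 43.17·191 + 54.07·680 + 4.67·799 + 30.52·236 = 55947.12.
Real growth = 55947.12/67167.01 − 1 = -0.1670.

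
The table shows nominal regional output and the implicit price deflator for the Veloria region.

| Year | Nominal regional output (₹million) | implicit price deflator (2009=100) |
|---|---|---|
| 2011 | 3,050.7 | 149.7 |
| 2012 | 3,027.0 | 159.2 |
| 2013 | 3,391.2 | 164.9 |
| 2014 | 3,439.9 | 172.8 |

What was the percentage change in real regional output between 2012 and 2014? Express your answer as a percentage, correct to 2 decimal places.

Real regional output 2012 = 3027.0/1.592 = 1901.38.
Real regional output 2014 = 3439.9/1.728 = 1990.68.
Change = 1990.68/1901.38 − 1 = 0.0470.

4.70%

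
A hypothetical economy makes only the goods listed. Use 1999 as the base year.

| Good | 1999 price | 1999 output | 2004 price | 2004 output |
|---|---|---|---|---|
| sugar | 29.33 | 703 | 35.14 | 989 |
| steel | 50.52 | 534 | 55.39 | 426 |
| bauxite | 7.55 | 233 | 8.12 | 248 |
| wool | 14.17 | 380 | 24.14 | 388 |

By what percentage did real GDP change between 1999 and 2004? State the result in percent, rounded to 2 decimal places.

Real GDP 1999 = Nominal GDP 1999 = 29.33·703 + 50.52·534 + 7.55·233 + 14.17·380 = 54740.42.
Real GDP 2004 (at 1999 prices) = 29.33·989 + 50.52·426 + 7.55·248 + 14.17·388 = 57899.25.
Real growth = 57899.25/54740.42 − 1 = 0.0577.

5.77%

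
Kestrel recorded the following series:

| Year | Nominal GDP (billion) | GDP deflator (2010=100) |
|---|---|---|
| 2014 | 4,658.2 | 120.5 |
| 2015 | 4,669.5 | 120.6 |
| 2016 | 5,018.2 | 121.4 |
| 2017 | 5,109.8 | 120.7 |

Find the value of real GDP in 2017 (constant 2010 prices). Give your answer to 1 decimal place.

Real GDP 2017 = 5109.8 / 1.207 = 4233.47.

4,233.5 billion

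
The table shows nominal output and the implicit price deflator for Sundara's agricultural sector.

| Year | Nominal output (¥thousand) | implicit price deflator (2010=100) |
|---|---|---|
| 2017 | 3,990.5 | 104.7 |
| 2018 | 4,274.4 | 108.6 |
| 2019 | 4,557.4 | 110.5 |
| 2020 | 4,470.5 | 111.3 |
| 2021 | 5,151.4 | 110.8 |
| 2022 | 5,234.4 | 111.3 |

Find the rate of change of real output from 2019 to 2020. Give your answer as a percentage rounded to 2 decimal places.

-2.61%

Real output 2019 = 4557.4/1.105 = 4124.34.
Real output 2020 = 4470.5/1.113 = 4016.62.
Change = 4016.62/4124.34 − 1 = -0.0261.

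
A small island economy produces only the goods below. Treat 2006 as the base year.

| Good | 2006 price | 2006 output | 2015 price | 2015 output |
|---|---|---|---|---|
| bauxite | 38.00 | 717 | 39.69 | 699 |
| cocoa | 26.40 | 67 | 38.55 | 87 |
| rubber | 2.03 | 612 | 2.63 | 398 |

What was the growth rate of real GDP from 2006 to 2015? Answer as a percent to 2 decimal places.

Real GDP 2006 = Nominal GDP 2006 = 38.00·717 + 26.40·67 + 2.03·612 = 30257.16.
Real GDP 2015 (at 2006 prices) = 38.00·699 + 26.40·87 + 2.03·398 = 29666.74.
Real growth = 29666.74/30257.16 − 1 = -0.0195.

-1.95%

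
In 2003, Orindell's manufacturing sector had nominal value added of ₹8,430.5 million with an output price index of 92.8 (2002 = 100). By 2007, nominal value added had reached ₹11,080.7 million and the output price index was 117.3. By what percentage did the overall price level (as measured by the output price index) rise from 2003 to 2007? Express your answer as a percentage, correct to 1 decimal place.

Price-level change = 117.3 / 92.8 − 1 = 0.2640.

26.4%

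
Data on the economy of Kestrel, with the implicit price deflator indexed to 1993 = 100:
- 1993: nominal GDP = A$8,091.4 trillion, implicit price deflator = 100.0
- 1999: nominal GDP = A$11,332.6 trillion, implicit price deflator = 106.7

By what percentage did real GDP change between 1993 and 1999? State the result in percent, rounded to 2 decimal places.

Real GDP 1993 = 8091.4 / 1.000 = 8091.40.
Real GDP 1999 = 11332.6 / 1.067 = 10620.99.
Real growth = 10620.99 / 8091.40 − 1 = 0.3126.

31.26%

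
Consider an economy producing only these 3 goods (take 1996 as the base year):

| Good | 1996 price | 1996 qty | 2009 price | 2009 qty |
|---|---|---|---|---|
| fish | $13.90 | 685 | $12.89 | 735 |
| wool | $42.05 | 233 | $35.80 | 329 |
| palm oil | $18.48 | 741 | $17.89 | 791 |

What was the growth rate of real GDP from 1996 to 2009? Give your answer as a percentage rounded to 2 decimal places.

17.13%

Real GDP 1996 = Nominal GDP 1996 = 13.90·685 + 42.05·233 + 18.48·741 = 33012.83.
Real GDP 2009 (at 1996 prices) = 13.90·735 + 42.05·329 + 18.48·791 = 38668.63.
Real growth = 38668.63/33012.83 − 1 = 0.1713.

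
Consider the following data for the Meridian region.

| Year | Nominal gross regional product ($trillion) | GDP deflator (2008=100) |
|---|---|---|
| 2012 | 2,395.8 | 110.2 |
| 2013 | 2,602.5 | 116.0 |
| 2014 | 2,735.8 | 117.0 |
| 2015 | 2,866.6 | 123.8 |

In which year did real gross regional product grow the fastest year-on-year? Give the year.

2014

2013: real = 2602.5/1.160 = 2243.53; growth vs 2012 (2174.05) = 3.20%.
2014: real = 2735.8/1.170 = 2338.29; growth vs 2013 (2243.53) = 4.22%.
2015: real = 2866.6/1.238 = 2315.51; growth vs 2014 (2338.29) = -0.97%.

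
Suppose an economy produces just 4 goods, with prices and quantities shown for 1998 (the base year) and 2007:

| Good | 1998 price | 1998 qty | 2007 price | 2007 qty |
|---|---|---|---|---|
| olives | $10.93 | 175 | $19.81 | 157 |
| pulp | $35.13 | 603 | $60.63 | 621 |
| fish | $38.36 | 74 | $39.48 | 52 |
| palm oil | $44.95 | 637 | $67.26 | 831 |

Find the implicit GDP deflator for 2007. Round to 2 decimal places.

Nominal GDP 2007 = 19.81·157 + 60.63·621 + 39.48·52 + 67.26·831 = 98707.42.
Real GDP 2007 (at 1998 prices) = 10.93·157 + 35.13·621 + 38.36·52 + 44.95·831 = 62879.91.
Deflator = Nominal/Real × 100 = 98707.42/62879.91 × 100 = 156.978.

156.98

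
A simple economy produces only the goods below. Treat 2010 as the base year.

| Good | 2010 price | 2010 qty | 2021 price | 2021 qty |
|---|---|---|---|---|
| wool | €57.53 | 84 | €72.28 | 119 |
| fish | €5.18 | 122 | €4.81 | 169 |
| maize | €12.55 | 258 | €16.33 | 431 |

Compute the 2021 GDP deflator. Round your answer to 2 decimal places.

Nominal GDP 2021 = 72.28·119 + 4.81·169 + 16.33·431 = 16452.44.
Real GDP 2021 (at 2010 prices) = 57.53·119 + 5.18·169 + 12.55·431 = 13130.54.
Deflator = Nominal/Real × 100 = 16452.44/13130.54 × 100 = 125.299.

125.30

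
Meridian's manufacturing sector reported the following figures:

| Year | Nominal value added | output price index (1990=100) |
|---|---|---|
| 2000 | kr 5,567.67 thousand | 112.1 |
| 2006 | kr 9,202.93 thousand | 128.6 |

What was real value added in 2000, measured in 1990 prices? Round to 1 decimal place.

kr 4,966.7 thousand

Real value added = Nominal / (output price index/100) = 5567.67 / 1.121 = 4966.70.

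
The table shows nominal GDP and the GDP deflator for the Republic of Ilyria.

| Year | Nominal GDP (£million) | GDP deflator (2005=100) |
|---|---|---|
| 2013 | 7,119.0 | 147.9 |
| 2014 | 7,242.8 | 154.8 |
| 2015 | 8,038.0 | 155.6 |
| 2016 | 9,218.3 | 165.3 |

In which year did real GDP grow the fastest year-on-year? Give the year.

2015

2014: real = 7242.8/1.548 = 4678.81; growth vs 2013 (4813.39) = -2.80%.
2015: real = 8038.0/1.556 = 5165.81; growth vs 2014 (4678.81) = 10.41%.
2016: real = 9218.3/1.653 = 5576.71; growth vs 2015 (5165.81) = 7.95%.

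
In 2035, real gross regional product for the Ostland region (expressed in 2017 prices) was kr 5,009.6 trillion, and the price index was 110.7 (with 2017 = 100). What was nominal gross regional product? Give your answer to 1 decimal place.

kr 5,545.6 trillion

Nominal gross regional product = Real × (price index/100) = 5009.6 × 1.107 = 5545.63.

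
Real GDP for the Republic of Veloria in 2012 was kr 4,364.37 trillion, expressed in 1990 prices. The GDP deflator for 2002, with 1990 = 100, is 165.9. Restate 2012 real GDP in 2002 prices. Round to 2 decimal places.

Real GDP in 2002 prices = Real GDP in 1990 prices × (P_2002/P_1990) = 4364.37 × 1.659 = 7240.49.

kr 7,240.49 trillion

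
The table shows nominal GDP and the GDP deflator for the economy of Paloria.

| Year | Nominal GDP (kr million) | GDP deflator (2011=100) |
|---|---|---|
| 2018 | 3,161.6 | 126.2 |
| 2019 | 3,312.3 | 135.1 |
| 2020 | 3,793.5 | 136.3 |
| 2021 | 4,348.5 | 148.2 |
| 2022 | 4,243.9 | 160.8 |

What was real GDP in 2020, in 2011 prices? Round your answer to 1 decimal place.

Real GDP 2020 = 3793.5 / 1.363 = 2783.20.

kr 2,783.2 million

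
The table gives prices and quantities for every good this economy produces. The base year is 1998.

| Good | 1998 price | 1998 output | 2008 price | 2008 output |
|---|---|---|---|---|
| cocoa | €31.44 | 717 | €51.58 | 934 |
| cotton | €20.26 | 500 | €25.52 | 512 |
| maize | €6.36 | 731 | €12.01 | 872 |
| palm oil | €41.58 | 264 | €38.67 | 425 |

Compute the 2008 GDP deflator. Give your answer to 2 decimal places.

Nominal GDP 2008 = 51.58·934 + 25.52·512 + 12.01·872 + 38.67·425 = 88149.43.
Real GDP 2008 (at 1998 prices) = 31.44·934 + 20.26·512 + 6.36·872 + 41.58·425 = 62955.50.
Deflator = Nominal/Real × 100 = 88149.43/62955.50 × 100 = 140.019.

140.02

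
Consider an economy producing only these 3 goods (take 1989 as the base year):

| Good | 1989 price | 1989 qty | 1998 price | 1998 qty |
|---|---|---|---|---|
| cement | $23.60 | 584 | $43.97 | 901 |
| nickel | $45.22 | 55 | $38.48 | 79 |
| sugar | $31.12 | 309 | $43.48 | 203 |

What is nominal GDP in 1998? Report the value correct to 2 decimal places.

$51483.33

Nominal GDP 1998 = Σ (p_1998 × q_1998) = 43.97·901 + 38.48·79 + 43.48·203 = 51483.33.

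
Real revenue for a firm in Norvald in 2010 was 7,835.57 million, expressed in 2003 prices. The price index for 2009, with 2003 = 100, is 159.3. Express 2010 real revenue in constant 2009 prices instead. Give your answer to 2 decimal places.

12,482.06 million

Real revenue in 2009 prices = Real revenue in 2003 prices × (P_2009/P_2003) = 7835.57 × 1.593 = 12482.06.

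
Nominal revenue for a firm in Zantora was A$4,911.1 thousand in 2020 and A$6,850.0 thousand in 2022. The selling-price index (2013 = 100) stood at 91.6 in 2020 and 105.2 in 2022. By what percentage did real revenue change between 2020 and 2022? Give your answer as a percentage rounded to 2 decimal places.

21.45%

Deflate each year: 2020 → 4911.1/0.916 = 5361.46; 2022 → 6850.0/1.052 = 6511.41.
So real revenue changed by 6511.41/5361.46 − 1 = 0.2145, i.e. 21.45%.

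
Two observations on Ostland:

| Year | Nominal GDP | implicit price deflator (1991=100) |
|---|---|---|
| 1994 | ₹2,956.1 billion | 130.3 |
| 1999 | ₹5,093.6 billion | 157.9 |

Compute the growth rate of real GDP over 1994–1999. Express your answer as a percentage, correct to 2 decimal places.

42.19%

Deflate each year: 1994 → 2956.1/1.303 = 2268.69; 1999 → 5093.6/1.579 = 3225.84.
So real GDP changed by 3225.84/2268.69 − 1 = 0.4219, i.e. 42.19%.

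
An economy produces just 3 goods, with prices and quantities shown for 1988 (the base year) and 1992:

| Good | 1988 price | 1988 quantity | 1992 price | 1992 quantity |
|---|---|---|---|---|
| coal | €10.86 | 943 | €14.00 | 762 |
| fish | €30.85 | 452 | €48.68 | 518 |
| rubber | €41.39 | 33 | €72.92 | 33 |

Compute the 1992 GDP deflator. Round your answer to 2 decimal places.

149.45

Nominal GDP 1992 = 14.00·762 + 48.68·518 + 72.92·33 = 38290.60.
Real GDP 1992 (at 1988 prices) = 10.86·762 + 30.85·518 + 41.39·33 = 25621.49.
Deflator = Nominal/Real × 100 = 38290.60/25621.49 × 100 = 149.447.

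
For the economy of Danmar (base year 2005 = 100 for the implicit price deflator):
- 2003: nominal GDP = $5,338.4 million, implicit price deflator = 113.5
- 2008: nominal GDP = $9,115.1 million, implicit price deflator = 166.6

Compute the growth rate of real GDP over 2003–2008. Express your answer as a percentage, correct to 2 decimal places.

Deflate each year: 2003 → 5338.4/1.135 = 4703.44; 2008 → 9115.1/1.666 = 5471.25.
So real GDP changed by 5471.25/4703.44 − 1 = 0.1632, i.e. 16.32%.

16.32%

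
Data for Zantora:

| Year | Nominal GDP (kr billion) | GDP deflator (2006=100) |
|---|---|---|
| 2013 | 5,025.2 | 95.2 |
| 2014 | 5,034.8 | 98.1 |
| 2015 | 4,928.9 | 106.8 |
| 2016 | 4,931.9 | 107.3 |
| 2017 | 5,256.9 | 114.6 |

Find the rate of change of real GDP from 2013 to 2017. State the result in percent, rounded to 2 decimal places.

-13.10%

Real GDP 2013 = 5025.2/0.952 = 5278.57.
Real GDP 2017 = 5256.9/1.146 = 4587.17.
Change = 4587.17/5278.57 − 1 = -0.1310.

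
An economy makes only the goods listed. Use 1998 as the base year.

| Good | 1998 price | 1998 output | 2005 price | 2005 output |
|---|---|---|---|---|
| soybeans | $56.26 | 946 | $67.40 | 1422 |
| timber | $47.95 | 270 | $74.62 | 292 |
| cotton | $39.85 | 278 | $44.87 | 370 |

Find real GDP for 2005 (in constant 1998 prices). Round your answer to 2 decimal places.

Real GDP 2005 = Σ (p_1998 × q_2005) = 56.26·1422 + 47.95·292 + 39.85·370 = 108747.62.

$108747.62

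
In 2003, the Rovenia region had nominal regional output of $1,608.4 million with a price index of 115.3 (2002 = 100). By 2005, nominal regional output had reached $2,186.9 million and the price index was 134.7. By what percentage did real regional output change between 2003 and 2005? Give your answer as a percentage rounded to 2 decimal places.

Deflate each year: 2003 → 1608.4/1.153 = 1394.97; 2005 → 2186.9/1.347 = 1623.53.
So real regional output changed by 1623.53/1394.97 − 1 = 0.1638, i.e. 16.38%.

16.38%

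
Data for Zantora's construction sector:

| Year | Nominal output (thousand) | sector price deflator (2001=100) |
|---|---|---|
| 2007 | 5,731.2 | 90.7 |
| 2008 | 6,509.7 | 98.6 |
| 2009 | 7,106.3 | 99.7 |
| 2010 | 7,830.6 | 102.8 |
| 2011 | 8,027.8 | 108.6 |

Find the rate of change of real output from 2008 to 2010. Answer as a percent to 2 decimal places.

Real output 2008 = 6509.7/0.986 = 6602.13.
Real output 2010 = 7830.6/1.028 = 7617.32.
Change = 7617.32/6602.13 − 1 = 0.1538.

15.38%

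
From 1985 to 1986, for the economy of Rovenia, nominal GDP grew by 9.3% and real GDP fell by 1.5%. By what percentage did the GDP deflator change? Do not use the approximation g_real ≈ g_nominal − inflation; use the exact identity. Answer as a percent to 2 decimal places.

10.96%

(1 + g_nom) = (1 + g_real)(1 + π), so π = 1.0930 / 0.9850 − 1 = 0.10964.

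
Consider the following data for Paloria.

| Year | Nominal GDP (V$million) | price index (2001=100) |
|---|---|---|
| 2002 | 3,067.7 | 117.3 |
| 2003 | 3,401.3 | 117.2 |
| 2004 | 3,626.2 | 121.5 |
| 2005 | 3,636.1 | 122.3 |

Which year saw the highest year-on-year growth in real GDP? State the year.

2003: real = 3401.3/1.172 = 2902.13; growth vs 2002 (2615.26) = 10.97%.
2004: real = 3626.2/1.215 = 2984.53; growth vs 2003 (2902.13) = 2.84%.
2005: real = 3636.1/1.223 = 2973.10; growth vs 2004 (2984.53) = -0.38%.

2003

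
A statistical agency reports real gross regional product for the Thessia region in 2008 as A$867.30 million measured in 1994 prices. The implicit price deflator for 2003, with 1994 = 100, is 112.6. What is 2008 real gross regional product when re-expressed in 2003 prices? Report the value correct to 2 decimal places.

A$976.58 million

Real gross regional product in 2003 prices = Real gross regional product in 1994 prices × (P_2003/P_1994) = 867.30 × 1.126 = 976.58.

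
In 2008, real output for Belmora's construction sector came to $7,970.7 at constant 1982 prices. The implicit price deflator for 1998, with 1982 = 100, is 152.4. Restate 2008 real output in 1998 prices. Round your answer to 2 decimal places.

$12,147.35

Real output in 1998 prices = Real output in 1982 prices × (P_1998/P_1982) = 7970.7 × 1.524 = 12147.35.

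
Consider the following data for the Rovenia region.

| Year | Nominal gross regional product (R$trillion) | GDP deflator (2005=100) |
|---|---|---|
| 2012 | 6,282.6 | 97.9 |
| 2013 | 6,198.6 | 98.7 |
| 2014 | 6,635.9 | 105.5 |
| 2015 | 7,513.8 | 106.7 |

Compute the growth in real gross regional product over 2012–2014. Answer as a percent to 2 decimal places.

Real gross regional product 2012 = 6282.6/0.979 = 6417.36.
Real gross regional product 2014 = 6635.9/1.055 = 6289.95.
Change = 6289.95/6417.36 − 1 = -0.0199.

-1.99%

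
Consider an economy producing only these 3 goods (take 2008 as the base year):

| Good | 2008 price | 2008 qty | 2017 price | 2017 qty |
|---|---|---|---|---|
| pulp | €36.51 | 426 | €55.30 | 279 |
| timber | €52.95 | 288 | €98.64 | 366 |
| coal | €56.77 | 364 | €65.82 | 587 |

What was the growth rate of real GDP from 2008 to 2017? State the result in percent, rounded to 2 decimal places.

Real GDP 2008 = Nominal GDP 2008 = 36.51·426 + 52.95·288 + 56.77·364 = 51467.14.
Real GDP 2017 (at 2008 prices) = 36.51·279 + 52.95·366 + 56.77·587 = 62889.98.
Real growth = 62889.98/51467.14 − 1 = 0.2219.

22.19%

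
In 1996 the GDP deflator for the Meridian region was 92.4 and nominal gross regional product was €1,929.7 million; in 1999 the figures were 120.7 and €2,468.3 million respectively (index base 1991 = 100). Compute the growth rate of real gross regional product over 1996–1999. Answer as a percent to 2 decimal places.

-2.08%

Real gross regional product 1996 = 1929.7 / 0.924 = 2088.42.
Real gross regional product 1999 = 2468.3 / 1.207 = 2044.99.
Real growth = 2044.99 / 2088.42 − 1 = -0.0208.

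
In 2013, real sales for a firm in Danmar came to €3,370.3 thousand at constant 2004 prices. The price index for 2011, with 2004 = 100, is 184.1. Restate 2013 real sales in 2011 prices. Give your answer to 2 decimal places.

Real sales in 2011 prices = Real sales in 2004 prices × (P_2011/P_2004) = 3370.3 × 1.841 = 6204.72.

€6,204.72 thousand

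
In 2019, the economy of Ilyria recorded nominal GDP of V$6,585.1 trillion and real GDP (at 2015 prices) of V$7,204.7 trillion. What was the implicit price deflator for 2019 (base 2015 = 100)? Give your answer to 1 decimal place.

implicit price deflator = (Nominal / Real) × 100 = 6585.1 / 7204.7 × 100 = 91.40.

91.4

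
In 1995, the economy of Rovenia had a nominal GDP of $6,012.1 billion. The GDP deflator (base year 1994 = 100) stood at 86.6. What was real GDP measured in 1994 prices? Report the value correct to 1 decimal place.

Real GDP = Nominal / (GDP deflator/100) = 6012.1 / 0.866 = 6942.38.

$6,942.4 billion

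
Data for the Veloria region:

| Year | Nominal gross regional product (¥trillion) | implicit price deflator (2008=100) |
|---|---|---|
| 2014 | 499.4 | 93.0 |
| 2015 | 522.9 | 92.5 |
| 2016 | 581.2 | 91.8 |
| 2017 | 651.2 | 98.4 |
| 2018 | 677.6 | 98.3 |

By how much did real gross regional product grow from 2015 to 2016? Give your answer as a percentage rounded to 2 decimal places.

12.00%

Real gross regional product 2015 = 522.9/0.925 = 565.30.
Real gross regional product 2016 = 581.2/0.918 = 633.12.
Change = 633.12/565.30 − 1 = 0.1200.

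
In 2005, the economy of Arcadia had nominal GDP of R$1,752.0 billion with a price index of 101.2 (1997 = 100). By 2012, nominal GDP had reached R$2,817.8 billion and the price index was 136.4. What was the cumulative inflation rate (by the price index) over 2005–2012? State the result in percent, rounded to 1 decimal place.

34.8%

Price-level change = 136.4 / 101.2 − 1 = 0.3478.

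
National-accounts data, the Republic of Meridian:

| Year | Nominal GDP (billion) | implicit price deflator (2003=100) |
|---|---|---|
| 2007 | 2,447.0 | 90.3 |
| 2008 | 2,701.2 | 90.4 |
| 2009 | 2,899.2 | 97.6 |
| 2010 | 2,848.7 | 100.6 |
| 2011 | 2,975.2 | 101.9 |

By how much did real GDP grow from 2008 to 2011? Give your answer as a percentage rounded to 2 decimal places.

Real GDP 2008 = 2701.2/0.904 = 2988.05.
Real GDP 2011 = 2975.2/1.019 = 2919.73.
Change = 2919.73/2988.05 − 1 = -0.0229.

-2.29%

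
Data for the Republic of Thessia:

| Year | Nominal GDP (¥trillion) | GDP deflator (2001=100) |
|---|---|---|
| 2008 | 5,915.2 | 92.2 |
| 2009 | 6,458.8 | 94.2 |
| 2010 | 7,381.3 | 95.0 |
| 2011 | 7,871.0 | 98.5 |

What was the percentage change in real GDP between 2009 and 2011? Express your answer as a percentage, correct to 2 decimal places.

16.54%

Real GDP 2009 = 6458.8/0.942 = 6856.48.
Real GDP 2011 = 7871.0/0.985 = 7990.86.
Change = 7990.86/6856.48 − 1 = 0.1654.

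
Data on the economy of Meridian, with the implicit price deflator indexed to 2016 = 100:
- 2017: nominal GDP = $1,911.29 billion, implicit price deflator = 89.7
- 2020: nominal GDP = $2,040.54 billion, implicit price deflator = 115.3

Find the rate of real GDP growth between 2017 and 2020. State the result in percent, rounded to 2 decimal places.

-16.94%

Real GDP 2017 = 1911.29 / 0.897 = 2130.76.
Real GDP 2020 = 2040.54 / 1.153 = 1769.77.
Real growth = 1769.77 / 2130.76 − 1 = -0.1694.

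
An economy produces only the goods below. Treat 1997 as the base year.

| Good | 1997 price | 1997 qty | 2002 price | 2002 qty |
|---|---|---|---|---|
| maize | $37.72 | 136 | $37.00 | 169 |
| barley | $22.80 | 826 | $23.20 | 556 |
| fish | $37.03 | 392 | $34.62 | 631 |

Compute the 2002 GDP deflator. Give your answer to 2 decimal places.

Nominal GDP 2002 = 37.00·169 + 23.20·556 + 34.62·631 = 40997.42.
Real GDP 2002 (at 1997 prices) = 37.72·169 + 22.80·556 + 37.03·631 = 42417.41.
Deflator = Nominal/Real × 100 = 40997.42/42417.41 × 100 = 96.652.

96.65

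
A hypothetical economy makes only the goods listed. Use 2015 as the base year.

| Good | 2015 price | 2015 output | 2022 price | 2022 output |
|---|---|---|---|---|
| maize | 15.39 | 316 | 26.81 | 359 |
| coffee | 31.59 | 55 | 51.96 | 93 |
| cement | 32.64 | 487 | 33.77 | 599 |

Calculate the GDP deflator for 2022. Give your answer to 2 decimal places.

Nominal GDP 2022 = 26.81·359 + 51.96·93 + 33.77·599 = 34685.30.
Real GDP 2022 (at 2015 prices) = 15.39·359 + 31.59·93 + 32.64·599 = 28014.24.
Deflator = Nominal/Real × 100 = 34685.30/28014.24 × 100 = 123.813.

123.81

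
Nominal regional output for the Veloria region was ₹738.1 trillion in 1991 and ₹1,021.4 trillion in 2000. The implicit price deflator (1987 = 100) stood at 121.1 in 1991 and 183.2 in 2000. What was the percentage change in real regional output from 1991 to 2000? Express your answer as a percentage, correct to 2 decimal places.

Deflate each year: 1991 → 738.1/1.211 = 609.50; 2000 → 1021.4/1.832 = 557.53.
So real regional output changed by 557.53/609.50 − 1 = -0.0853, i.e. -8.53%.

-8.53%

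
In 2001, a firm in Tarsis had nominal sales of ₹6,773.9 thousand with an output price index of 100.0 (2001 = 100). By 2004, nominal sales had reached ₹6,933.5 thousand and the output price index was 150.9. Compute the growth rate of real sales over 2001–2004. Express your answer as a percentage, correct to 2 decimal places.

-32.17%

Real sales 2001 = 6773.9 / 1.000 = 6773.90.
Real sales 2004 = 6933.5 / 1.509 = 4594.76.
Real growth = 4594.76 / 6773.90 − 1 = -0.3217.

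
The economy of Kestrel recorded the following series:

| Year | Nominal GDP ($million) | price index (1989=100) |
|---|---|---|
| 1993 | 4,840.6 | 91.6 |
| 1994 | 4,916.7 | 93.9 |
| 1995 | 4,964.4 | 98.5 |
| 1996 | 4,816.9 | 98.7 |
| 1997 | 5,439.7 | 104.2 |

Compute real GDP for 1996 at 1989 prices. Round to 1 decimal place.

Real GDP 1996 = 4816.9 / 0.987 = 4880.34.

$4,880.3 million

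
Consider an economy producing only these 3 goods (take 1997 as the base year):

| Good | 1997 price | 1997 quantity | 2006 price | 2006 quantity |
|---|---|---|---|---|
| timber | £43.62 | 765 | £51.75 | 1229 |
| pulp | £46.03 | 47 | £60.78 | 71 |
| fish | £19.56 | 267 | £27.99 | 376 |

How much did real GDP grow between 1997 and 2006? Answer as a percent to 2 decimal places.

Real GDP 1997 = Nominal GDP 1997 = 43.62·765 + 46.03·47 + 19.56·267 = 40755.23.
Real GDP 2006 (at 1997 prices) = 43.62·1229 + 46.03·71 + 19.56·376 = 64231.67.
Real growth = 64231.67/40755.23 − 1 = 0.5760.

57.60%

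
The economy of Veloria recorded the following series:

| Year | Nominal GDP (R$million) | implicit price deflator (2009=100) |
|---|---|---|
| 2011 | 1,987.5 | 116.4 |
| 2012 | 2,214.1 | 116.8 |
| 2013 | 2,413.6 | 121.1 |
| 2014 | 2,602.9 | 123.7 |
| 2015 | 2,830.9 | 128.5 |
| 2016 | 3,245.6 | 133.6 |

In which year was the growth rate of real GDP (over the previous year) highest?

2012: real = 2214.1/1.168 = 1895.63; growth vs 2011 (1707.47) = 11.02%.
2013: real = 2413.6/1.211 = 1993.06; growth vs 2012 (1895.63) = 5.14%.
2014: real = 2602.9/1.237 = 2104.20; growth vs 2013 (1993.06) = 5.58%.
2015: real = 2830.9/1.285 = 2203.04; growth vs 2014 (2104.20) = 4.70%.
2016: real = 3245.6/1.336 = 2429.34; growth vs 2015 (2203.04) = 10.27%.

2012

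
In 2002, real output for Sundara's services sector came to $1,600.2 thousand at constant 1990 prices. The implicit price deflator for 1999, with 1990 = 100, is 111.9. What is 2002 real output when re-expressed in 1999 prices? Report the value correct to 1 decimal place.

Real output in 1999 prices = Real output in 1990 prices × (P_1999/P_1990) = 1600.2 × 1.119 = 1790.62.

$1,790.6 thousand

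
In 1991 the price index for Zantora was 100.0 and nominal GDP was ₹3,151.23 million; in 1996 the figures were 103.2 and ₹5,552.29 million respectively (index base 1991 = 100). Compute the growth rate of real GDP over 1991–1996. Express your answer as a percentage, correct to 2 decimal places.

Real GDP 1991 = 3151.23 / 1.000 = 3151.23.
Real GDP 1996 = 5552.29 / 1.032 = 5380.13.
Real growth = 5380.13 / 3151.23 − 1 = 0.7073.

70.73%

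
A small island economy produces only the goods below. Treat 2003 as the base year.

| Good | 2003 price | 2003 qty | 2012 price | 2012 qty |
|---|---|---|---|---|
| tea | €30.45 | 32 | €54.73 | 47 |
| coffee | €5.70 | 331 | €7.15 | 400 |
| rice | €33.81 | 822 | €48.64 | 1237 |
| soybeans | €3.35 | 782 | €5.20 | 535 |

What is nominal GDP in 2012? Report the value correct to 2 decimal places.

€68381.99

Nominal GDP 2012 = Σ (p_2012 × q_2012) = 54.73·47 + 7.15·400 + 48.64·1237 + 5.20·535 = 68381.99.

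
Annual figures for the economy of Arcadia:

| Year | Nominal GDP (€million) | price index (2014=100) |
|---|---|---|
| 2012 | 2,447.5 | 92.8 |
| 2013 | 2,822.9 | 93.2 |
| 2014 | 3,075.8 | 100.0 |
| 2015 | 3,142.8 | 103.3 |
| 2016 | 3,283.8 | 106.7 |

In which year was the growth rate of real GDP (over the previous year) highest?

2013: real = 2822.9/0.932 = 3028.86; growth vs 2012 (2637.39) = 14.84%.
2014: real = 3075.8/1.000 = 3075.80; growth vs 2013 (3028.86) = 1.55%.
2015: real = 3142.8/1.033 = 3042.40; growth vs 2014 (3075.80) = -1.09%.
2016: real = 3283.8/1.067 = 3077.60; growth vs 2015 (3042.40) = 1.16%.

2013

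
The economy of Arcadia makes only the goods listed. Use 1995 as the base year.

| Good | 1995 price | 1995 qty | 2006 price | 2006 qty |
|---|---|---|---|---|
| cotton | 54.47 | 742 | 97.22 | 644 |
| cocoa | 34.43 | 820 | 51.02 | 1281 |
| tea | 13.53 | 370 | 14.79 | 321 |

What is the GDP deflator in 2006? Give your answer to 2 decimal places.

Nominal GDP 2006 = 97.22·644 + 51.02·1281 + 14.79·321 = 132713.89.
Real GDP 2006 (at 1995 prices) = 54.47·644 + 34.43·1281 + 13.53·321 = 83526.64.
Deflator = Nominal/Real × 100 = 132713.89/83526.64 × 100 = 158.888.

158.89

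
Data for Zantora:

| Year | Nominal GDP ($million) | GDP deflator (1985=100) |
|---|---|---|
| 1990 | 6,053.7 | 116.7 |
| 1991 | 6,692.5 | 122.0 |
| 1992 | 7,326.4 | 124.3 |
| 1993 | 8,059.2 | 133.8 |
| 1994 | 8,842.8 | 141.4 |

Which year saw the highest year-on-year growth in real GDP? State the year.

1991: real = 6692.5/1.220 = 5485.66; growth vs 1990 (5187.40) = 5.75%.
1992: real = 7326.4/1.243 = 5894.13; growth vs 1991 (5485.66) = 7.45%.
1993: real = 8059.2/1.338 = 6023.32; growth vs 1992 (5894.13) = 2.19%.
1994: real = 8842.8/1.414 = 6253.75; growth vs 1993 (6023.32) = 3.83%.

1992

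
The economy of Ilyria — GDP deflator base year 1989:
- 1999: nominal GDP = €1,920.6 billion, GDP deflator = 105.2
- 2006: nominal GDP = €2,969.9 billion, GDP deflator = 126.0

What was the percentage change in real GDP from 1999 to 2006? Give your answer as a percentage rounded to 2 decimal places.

Real GDP 1999 = 1920.6 / 1.052 = 1825.67.
Real GDP 2006 = 2969.9 / 1.260 = 2357.06.
Real growth = 2357.06 / 1825.67 − 1 = 0.2911.

29.11%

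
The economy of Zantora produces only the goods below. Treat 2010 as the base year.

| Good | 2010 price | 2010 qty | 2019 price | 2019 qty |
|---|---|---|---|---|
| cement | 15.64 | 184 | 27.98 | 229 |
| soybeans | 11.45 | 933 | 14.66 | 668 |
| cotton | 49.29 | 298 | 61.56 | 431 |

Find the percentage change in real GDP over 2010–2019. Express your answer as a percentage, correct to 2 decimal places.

14.96%

Real GDP 2010 = Nominal GDP 2010 = 15.64·184 + 11.45·933 + 49.29·298 = 28249.03.
Real GDP 2019 (at 2010 prices) = 15.64·229 + 11.45·668 + 49.29·431 = 32474.15.
Real growth = 32474.15/28249.03 − 1 = 0.1496.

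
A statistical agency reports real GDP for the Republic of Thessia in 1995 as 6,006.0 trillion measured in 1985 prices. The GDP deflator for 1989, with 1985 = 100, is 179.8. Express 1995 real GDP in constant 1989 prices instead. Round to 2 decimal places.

Real GDP in 1989 prices = Real GDP in 1985 prices × (P_1989/P_1985) = 6006.0 × 1.798 = 10798.79.

10,798.79 trillion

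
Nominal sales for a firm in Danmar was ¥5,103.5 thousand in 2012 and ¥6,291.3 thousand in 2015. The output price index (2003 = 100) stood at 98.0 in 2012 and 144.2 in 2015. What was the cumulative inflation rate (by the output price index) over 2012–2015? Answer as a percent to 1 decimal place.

Price-level change = 144.2 / 98.0 − 1 = 0.4714.

47.1%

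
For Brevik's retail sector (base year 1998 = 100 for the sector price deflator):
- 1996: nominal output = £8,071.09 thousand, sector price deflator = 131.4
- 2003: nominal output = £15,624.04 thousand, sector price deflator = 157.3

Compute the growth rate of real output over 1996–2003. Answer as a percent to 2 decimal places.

Deflate each year: 1996 → 8071.09/1.314 = 6142.38; 2003 → 15624.04/1.573 = 9932.64.
So real output changed by 9932.64/6142.38 − 1 = 0.6171, i.e. 61.71%.

61.71%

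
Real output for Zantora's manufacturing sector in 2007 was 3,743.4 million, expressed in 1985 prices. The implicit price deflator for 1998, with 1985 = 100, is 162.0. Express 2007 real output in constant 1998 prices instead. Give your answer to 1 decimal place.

Real output in 1998 prices = Real output in 1985 prices × (P_1998/P_1985) = 3743.4 × 1.620 = 6064.31.

6,064.3 million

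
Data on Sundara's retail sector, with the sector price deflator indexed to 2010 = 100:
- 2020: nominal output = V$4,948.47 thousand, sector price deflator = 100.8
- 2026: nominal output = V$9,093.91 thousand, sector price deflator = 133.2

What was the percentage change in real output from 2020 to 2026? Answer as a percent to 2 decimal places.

39.07%

Deflate each year: 2020 → 4948.47/1.008 = 4909.20; 2026 → 9093.91/1.332 = 6827.26.
So real output changed by 6827.26/4909.20 − 1 = 0.3907, i.e. 39.07%.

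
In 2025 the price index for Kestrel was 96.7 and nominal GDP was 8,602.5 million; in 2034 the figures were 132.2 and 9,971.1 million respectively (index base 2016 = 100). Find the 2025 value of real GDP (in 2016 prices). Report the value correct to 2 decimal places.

Real GDP = Nominal / (price index/100) = 8602.5 / 0.967 = 8896.07.

8,896.07 million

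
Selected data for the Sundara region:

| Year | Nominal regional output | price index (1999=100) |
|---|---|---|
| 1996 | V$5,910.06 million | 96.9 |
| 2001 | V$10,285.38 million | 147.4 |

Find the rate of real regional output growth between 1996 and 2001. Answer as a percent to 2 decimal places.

Deflate each year: 1996 → 5910.06/0.969 = 6099.13; 2001 → 10285.38/1.474 = 6977.87.
So real regional output changed by 6977.87/6099.13 − 1 = 0.1441, i.e. 14.41%.

14.41%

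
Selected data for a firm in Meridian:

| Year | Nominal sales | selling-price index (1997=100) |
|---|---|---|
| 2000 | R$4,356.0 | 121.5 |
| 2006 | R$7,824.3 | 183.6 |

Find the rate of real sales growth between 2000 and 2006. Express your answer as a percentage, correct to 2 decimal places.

18.87%

Deflate each year: 2000 → 4356.0/1.215 = 3585.19; 2006 → 7824.3/1.836 = 4261.60.
So real sales changed by 4261.60/3585.19 − 1 = 0.1887, i.e. 18.87%.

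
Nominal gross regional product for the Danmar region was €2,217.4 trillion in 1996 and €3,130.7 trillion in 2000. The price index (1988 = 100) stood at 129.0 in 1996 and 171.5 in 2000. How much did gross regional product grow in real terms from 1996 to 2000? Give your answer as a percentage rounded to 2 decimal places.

Real gross regional product 1996 = 2217.4 / 1.290 = 1718.91.
Real gross regional product 2000 = 3130.7 / 1.715 = 1825.48.
Real growth = 1825.48 / 1718.91 − 1 = 0.0620.

6.20%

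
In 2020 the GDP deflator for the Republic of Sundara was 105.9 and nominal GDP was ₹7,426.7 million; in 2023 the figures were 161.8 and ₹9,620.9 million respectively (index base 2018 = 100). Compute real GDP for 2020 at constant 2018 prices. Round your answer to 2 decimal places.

Real GDP = Nominal / (GDP deflator/100) = 7426.7 / 1.059 = 7012.94.

₹7,012.94 million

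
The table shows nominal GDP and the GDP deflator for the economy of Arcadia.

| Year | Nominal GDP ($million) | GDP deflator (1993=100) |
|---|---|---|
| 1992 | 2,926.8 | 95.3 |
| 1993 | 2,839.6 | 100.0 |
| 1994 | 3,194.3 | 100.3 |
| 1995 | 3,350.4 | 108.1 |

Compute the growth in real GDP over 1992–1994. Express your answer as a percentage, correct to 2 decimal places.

Real GDP 1992 = 2926.8/0.953 = 3071.14.
Real GDP 1994 = 3194.3/1.003 = 3184.75.
Change = 3184.75/3071.14 − 1 = 0.0370.

3.70%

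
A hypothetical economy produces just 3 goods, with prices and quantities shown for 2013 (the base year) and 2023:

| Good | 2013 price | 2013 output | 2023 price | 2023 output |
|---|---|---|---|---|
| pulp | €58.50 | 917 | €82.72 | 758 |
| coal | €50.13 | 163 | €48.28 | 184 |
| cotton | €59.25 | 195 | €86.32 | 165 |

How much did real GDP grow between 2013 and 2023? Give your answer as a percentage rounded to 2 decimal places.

Real GDP 2013 = Nominal GDP 2013 = 58.50·917 + 50.13·163 + 59.25·195 = 73369.44.
Real GDP 2023 (at 2013 prices) = 58.50·758 + 50.13·184 + 59.25·165 = 63343.17.
Real growth = 63343.17/73369.44 − 1 = -0.1367.

-13.67%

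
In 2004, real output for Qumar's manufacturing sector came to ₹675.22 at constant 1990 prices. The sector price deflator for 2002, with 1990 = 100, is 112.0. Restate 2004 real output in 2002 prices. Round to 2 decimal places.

₹756.25

Real output in 2002 prices = Real output in 1990 prices × (P_2002/P_1990) = 675.22 × 1.120 = 756.25.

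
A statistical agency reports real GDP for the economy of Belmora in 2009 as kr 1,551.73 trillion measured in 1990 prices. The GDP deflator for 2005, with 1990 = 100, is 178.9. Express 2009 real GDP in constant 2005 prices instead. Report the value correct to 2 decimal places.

Real GDP in 2005 prices = Real GDP in 1990 prices × (P_2005/P_1990) = 1551.73 × 1.789 = 2776.04.

kr 2,776.04 trillion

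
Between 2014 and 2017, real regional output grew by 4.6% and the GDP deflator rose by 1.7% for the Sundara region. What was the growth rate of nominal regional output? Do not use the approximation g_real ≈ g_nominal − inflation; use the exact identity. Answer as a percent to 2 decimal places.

6.38%

(1 + g_nom) = (1 + g_real)(1 + π) = 1.0460 × 1.0170 = 1.06378.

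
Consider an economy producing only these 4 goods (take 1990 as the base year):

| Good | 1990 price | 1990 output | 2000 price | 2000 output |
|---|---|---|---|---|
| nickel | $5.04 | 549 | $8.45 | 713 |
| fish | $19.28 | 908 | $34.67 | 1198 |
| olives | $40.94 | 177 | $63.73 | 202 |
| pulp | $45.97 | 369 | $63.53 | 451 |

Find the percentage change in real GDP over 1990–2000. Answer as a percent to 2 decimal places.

Real GDP 1990 = Nominal GDP 1990 = 5.04·549 + 19.28·908 + 40.94·177 + 45.97·369 = 44482.51.
Real GDP 2000 (at 1990 prices) = 5.04·713 + 19.28·1198 + 40.94·202 + 45.97·451 = 55693.31.
Real growth = 55693.31/44482.51 − 1 = 0.2520.

25.20%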